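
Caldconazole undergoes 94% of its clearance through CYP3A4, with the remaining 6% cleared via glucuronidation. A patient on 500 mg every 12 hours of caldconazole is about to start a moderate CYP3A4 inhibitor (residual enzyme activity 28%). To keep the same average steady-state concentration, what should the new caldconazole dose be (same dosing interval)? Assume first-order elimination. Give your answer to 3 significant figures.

162 mg

The CYP3A4 pathway (94% of clearance) is reduced to 0.28× activity: 0.94 × 0.28 = 0.2632.
The remaining 6% of clearance is unaffected.
New clearance relative to baseline: 0.2632 + 0.06 = 0.3232.
Css,avg = (dose rate)/CL, so holding Css fixed requires dose ∝ CL: 500 × 0.3232 = 162 mg.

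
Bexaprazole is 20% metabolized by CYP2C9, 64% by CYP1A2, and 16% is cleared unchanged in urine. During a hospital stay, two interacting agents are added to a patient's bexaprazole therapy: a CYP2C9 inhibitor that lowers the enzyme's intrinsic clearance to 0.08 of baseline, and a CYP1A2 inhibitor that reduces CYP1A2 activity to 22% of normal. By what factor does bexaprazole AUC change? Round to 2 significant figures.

The CYP2C9 pathway (20% of clearance) drops to 0.08× activity: 0.2 × 0.08 = 0.016.
The CYP1A2 pathway (64% of clearance) is reduced to 0.22× activity: 0.64 × 0.22 = 0.1408.
The remaining 16% of clearance is unaffected.
Relative clearance = 0.016 + 0.1408 + 0.16 = 0.3168.
AUC ∝ 1/CL: fold-change = 1 / 0.3168 = 3.2.

3.2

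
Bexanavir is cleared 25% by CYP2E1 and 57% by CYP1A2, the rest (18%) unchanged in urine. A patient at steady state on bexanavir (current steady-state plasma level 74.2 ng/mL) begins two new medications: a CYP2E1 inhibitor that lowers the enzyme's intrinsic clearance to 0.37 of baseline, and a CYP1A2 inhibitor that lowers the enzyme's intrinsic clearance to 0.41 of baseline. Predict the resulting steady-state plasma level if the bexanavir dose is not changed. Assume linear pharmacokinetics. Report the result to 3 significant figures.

CYP2E1: 0.25 × 0.37 = 0.0925
CYP1A2: 0.57 × 0.41 = 0.2337
Other: 0.18 (unchanged)
CL_new/CL_old = 0.0925 + 0.2337 + 0.18 = 0.5062.
New steady-state plasma level = 74.2 / 0.5062 = 147 ng/mL (concentration scales inversely with clearance).

147 ng/mL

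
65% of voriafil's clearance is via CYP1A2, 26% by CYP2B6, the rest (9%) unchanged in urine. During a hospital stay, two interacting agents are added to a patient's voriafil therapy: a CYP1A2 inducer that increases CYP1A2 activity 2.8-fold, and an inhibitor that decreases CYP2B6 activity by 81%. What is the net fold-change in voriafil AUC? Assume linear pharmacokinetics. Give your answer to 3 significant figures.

0.510

The CYP1A2 pathway (65% of clearance) rises to 2.8× activity: 0.65 × 2.8 = 1.82.
The CYP2B6 pathway (26% of clearance) is reduced to 0.19× activity: 0.26 × 0.19 = 0.0494.
The remaining 9% of clearance is unaffected.
Relative clearance = 1.82 + 0.0494 + 0.09 = 1.9594.
AUC ∝ 1/CL: fold-change = 1 / 1.9594 = 0.510.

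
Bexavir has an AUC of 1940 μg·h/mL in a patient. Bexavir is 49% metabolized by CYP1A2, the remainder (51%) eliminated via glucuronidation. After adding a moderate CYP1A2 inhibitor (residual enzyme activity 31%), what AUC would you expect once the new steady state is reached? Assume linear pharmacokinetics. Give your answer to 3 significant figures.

2.93 × 10³ μg·h/mL

CYP1A2: 0.49 × 0.31 = 0.1519
Other: 0.51 (unchanged)
Relative clearance = 0.1519 + 0.51 = 0.6619.
New AUC = baseline ÷ relative clearance = 1940 / 0.6619 = 2.93 × 10³ μg·h/mL.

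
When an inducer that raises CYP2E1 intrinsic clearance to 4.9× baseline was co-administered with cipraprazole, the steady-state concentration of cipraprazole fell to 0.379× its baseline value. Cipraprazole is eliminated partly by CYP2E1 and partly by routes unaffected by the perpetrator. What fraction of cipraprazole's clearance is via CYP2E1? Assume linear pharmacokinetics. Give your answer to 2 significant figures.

CL'/CL = 1 / 0.379 = 2.639
4.9·fm + (1 − fm) = 2.639
fm = (2.639 − 1) / (4.9 − 1) = 0.42

0.42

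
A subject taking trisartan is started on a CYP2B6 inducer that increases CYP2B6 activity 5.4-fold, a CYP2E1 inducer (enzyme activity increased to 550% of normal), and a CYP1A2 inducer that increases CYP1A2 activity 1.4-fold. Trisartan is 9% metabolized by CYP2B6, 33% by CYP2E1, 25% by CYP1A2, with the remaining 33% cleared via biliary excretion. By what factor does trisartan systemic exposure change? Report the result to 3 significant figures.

0.335

CYP2B6: 0.09 × 5.4 = 0.486
CYP2E1: 0.33 × 5.5 = 1.815
CYP1A2: 0.25 × 1.4 = 0.35
Other: 0.33 (unchanged)
Relative clearance = 0.486 + 1.815 + 0.35 + 0.33 = 2.981.
Systemic exposure ∝ 1/CL: fold-change = 1 / 2.981 = 0.335.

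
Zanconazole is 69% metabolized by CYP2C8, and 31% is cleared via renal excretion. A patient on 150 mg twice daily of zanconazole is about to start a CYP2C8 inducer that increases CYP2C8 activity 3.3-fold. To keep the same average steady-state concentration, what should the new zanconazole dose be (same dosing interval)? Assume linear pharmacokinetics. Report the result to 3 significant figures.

388 mg

The CYP2C8 pathway (69% of clearance) increases to 3.3× activity: 0.69 × 3.3 = 2.277.
The remaining 31% of clearance is unaffected.
CL_new/CL_old = 2.277 + 0.31 = 2.587.
Exposure is unchanged when dose changes in proportion to clearance. New dose = 150 mg × 2.587 = 388 mg.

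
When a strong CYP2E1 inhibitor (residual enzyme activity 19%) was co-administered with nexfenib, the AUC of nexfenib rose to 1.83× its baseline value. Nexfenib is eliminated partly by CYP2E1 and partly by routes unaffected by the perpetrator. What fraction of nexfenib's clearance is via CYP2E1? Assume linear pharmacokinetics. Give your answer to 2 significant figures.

CL'/CL = 1 / 1.83 = 0.5464
0.19·fm + (1 − fm) = 0.5464
fm = (0.5464 − 1) / (0.19 − 1) = 0.56

0.56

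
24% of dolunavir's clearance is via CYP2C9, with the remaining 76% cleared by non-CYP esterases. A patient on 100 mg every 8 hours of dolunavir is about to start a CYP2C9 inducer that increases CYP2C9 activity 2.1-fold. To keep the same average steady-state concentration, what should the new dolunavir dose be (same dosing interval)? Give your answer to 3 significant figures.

126 mg

The CYP2C9 pathway (24% of clearance) is boosted to 2.1× activity: 0.24 × 2.1 = 0.504.
Non-CYP routes (76%) are unchanged.
CL_new/CL_old = 0.504 + 0.76 = 1.264.
Css,avg = (dose rate)/CL, so holding Css fixed requires dose ∝ CL: 100 × 1.264 = 126 mg.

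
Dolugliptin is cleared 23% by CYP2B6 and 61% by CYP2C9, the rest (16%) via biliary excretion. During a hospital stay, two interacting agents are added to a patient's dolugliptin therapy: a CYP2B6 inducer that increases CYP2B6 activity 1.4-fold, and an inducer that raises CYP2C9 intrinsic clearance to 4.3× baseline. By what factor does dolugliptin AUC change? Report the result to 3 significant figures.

The CYP2B6 pathway (23% of clearance) rises to 1.4× activity: 0.23 × 1.4 = 0.322.
The CYP2C9 pathway (61% of clearance) rises to 4.3× activity: 0.61 × 4.3 = 2.623.
The remaining 16% of clearance is unaffected.
Relative clearance = 0.322 + 2.623 + 0.16 = 3.105.
AUC ∝ 1/CL: fold-change = 1 / 3.105 = 0.322.

0.322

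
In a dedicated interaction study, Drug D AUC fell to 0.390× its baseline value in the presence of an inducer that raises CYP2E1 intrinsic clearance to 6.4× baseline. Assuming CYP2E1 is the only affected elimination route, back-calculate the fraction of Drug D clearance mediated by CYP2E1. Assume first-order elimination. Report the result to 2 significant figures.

0.29

Let x = fm,CYP2E1. Because AUC ∝ 1/CL, relative clearance rose to 1/0.390 = 2.564.
Only the CYP2E1 route changed, so 2.564 = x·6.4 + (1 − x), giving x = 0.29.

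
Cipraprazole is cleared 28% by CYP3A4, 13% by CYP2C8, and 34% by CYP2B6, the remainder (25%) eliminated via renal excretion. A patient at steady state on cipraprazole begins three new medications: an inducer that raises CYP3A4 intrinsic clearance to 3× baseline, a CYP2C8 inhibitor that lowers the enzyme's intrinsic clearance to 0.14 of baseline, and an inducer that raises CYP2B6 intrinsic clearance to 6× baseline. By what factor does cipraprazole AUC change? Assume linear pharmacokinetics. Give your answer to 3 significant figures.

The CYP3A4 pathway (28% of clearance) rises to 3× activity: 0.28 × 3 = 0.84.
The CYP2C8 pathway (13% of clearance) drops to 0.14× activity: 0.13 × 0.14 = 0.0182.
The CYP2B6 pathway (34% of clearance) increases to 6× activity: 0.34 × 6 = 2.04.
Non-CYP routes (25%) are unchanged.
Relative clearance = 0.84 + 0.0182 + 2.04 + 0.25 = 3.1482.
AUC ∝ 1/CL: fold-change = 1 / 3.1482 = 0.318.

0.318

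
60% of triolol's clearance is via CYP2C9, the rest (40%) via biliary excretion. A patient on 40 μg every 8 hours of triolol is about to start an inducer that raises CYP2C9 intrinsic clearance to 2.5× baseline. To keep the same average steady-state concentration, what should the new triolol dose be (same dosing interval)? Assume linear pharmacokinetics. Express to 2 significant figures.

The CYP2C9 pathway (60% of clearance) increases to 2.5× activity: 0.6 × 2.5 = 1.5.
Non-CYP routes (40%) are unchanged.
CL_new/CL_old = 1.5 + 0.4 = 1.9.
Css,avg = (dose rate)/CL, so holding Css fixed requires dose ∝ CL: 40 × 1.9 = 76 μg.

76 μg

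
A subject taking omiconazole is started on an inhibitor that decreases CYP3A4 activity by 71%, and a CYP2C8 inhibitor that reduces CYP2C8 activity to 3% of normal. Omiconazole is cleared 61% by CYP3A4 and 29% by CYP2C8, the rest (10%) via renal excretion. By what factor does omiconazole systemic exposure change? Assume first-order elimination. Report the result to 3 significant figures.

The CYP3A4 pathway (61% of clearance) drops to 0.29× activity: 0.61 × 0.29 = 0.1769.
The CYP2C8 pathway (29% of clearance) falls to 0.03× activity: 0.29 × 0.03 = 0.0087.
Non-CYP routes (10%) are unchanged.
Relative clearance = 0.1769 + 0.0087 + 0.1 = 0.2856.
Systemic exposure ∝ 1/CL: fold-change = 1 / 0.2856 = 3.50.

3.50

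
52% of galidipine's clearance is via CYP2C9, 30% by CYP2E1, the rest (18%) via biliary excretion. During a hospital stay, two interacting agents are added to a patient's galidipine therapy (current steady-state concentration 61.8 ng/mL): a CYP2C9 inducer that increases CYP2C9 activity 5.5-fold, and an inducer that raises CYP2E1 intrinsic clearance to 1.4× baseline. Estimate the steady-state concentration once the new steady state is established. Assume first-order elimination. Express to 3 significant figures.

CYP2C9: 0.52 × 5.5 = 2.86
CYP2E1: 0.3 × 1.4 = 0.42
Other: 0.18 (unchanged)
CL_new/CL_old = 2.86 + 0.42 + 0.18 = 3.46.
Steady-state concentration ∝ 1/CL: new value = 61.8 / 3.46 = 17.9 ng/mL.

17.9 ng/mL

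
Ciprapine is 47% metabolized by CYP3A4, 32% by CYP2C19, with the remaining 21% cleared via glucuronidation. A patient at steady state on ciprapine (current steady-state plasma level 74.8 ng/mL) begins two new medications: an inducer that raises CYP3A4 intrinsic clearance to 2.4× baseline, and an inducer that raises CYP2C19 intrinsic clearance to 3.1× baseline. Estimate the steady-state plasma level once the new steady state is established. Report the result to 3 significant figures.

32.1 ng/mL

CYP3A4: 0.47 × 2.4 = 1.128
CYP2C19: 0.32 × 3.1 = 0.992
Other: 0.21 (unchanged)
Relative clearance = 1.128 + 0.992 + 0.21 = 2.33.
Steady-state plasma level ∝ 1/CL: new value = 74.8 / 2.33 = 32.1 ng/mL.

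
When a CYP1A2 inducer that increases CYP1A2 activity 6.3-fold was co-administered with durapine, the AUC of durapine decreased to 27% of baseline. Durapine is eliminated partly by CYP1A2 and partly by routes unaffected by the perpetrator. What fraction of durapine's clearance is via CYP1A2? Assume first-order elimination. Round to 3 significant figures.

CL'/CL = 1 / 0.270 = 3.704
6.3·fm + (1 − fm) = 3.704
fm = (3.704 − 1) / (6.3 − 1) = 0.510

0.510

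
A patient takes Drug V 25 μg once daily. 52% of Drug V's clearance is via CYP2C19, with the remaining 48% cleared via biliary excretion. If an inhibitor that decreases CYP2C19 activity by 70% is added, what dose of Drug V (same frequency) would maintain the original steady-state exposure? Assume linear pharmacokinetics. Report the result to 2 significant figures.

The CYP2C19 pathway (52% of clearance) is reduced to 0.3× activity: 0.52 × 0.3 = 0.156.
Non-CYP routes (48%) are unchanged.
CL_new/CL_old = 0.156 + 0.48 = 0.636.
To maintain the same steady-state level, dose must scale with clearance: new dose = 25 × 0.636 = 16 μg.

16 μg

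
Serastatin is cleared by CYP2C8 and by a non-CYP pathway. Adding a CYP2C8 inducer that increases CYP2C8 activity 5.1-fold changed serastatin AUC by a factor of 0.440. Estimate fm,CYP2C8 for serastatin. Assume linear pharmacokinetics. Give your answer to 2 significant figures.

CL'/CL = 1 / 0.440 = 2.273
5.1·fm + (1 − fm) = 2.273
fm = (2.273 − 1) / (5.1 − 1) = 0.31

0.31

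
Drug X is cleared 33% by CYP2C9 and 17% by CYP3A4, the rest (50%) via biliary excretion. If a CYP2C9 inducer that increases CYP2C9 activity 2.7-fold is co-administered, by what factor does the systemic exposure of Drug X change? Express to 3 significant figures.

0.641

The CYP2C9 pathway (33% of clearance) rises to 2.7× activity: 0.33 × 2.7 = 0.891.
CYP3A4 (17%) and the residual 50% are unaffected.
Relative clearance = 0.891 + 0.17 + 0.5 = 1.561.
Since systemic exposure ∝ 1/CL, the ratio is 1 / 1.561 = 0.641.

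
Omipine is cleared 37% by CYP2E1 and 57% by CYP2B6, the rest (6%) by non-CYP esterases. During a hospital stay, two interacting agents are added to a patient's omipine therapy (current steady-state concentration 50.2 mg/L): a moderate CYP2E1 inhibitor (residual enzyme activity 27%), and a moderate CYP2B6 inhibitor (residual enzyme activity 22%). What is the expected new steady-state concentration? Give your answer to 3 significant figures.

The CYP2E1 pathway (37% of clearance) falls to 0.27× activity: 0.37 × 0.27 = 0.0999.
The CYP2B6 pathway (57% of clearance) is reduced to 0.22× activity: 0.57 × 0.22 = 0.1254.
Non-CYP routes (6%) are unchanged.
Relative clearance = 0.0999 + 0.1254 + 0.06 = 0.2853.
Steady-state concentration ∝ 1/CL: new value = 50.2 / 0.2853 = 176 mg/L.

176 mg/L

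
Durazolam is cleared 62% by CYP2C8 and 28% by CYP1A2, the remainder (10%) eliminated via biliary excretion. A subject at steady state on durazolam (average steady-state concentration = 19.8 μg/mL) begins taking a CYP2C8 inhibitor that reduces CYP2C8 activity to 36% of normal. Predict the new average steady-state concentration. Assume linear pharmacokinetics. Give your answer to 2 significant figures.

33 μg/mL

The CYP2C8 pathway (62% of clearance) falls to 0.36× activity: 0.62 × 0.36 = 0.2232.
CYP1A2 (28%) and the residual 10% are unaffected.
New clearance relative to baseline: 0.2232 + 0.28 + 0.1 = 0.6032.
Average steady-state concentration ∝ 1/CL, so new value = 19.8 / 0.6032 = 33 μg/mL.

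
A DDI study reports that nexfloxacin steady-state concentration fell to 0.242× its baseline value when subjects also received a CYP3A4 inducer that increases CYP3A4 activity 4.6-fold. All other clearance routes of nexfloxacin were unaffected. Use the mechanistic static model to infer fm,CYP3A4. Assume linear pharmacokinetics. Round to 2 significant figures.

Write x for the fraction cleared via CYP3A4. The observed steady-state concentration change means clearance rose to 1/0.242 = 4.132 of baseline.
Only the CYP3A4 route changed, so 4.132 = x·4.6 + (1 − x), giving x = 0.87.

0.87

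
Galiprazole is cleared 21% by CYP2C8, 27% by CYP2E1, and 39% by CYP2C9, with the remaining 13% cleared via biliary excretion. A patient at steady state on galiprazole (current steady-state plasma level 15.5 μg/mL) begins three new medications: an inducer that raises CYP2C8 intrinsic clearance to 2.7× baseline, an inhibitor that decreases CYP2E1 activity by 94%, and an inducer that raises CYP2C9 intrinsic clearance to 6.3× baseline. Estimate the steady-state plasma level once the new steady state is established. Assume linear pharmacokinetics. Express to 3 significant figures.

CYP2C8: 0.21 × 2.7 = 0.567
CYP2E1: 0.27 × 0.06 = 0.0162
CYP2C9: 0.39 × 6.3 = 2.457
Other: 0.13 (unchanged)
CL_new/CL_old = 0.567 + 0.0162 + 2.457 + 0.13 = 3.1702.
Dividing the baseline by the relative clearance: 15.5 / 3.1702 = 4.89 μg/mL.

4.89 μg/mL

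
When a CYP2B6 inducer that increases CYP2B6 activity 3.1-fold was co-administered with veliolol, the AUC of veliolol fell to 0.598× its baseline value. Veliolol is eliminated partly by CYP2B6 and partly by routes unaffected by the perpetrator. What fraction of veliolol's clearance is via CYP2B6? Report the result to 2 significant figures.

0.32

Write x for the fraction cleared via CYP2B6. The observed AUC change means clearance rose to 1/0.598 = 1.672 of baseline.
Setting x·3.1 + (1 − x) = 1.672 and solving: x = (1.672 − 1)/(3.1 − 1) = 0.32.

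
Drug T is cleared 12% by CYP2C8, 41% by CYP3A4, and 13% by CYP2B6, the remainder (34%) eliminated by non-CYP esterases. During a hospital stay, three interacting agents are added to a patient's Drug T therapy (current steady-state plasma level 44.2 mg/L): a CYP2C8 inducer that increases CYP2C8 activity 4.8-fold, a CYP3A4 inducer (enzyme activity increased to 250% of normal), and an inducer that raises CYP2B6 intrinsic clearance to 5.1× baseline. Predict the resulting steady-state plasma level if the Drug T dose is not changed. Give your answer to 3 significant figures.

17.0 mg/L

CYP2C8: 0.12 × 4.8 = 0.576
CYP3A4: 0.41 × 2.5 = 1.025
CYP2B6: 0.13 × 5.1 = 0.663
Other: 0.34 (unchanged)
New clearance relative to baseline: 0.576 + 1.025 + 0.663 + 0.34 = 2.604.
New steady-state plasma level = 44.2 / 2.604 = 17.0 mg/L (concentration scales inversely with clearance).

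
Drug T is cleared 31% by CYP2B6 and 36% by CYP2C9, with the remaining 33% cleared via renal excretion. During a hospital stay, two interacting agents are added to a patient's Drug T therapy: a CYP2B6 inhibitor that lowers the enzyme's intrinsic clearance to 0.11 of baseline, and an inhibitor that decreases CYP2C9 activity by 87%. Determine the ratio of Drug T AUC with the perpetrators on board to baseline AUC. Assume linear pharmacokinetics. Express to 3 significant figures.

2.43

The CYP2B6 pathway (31% of clearance) drops to 0.11× activity: 0.31 × 0.11 = 0.0341.
The CYP2C9 pathway (36% of clearance) drops to 0.13× activity: 0.36 × 0.13 = 0.0468.
Non-CYP routes (33%) are unchanged.
New clearance relative to baseline: 0.0341 + 0.0468 + 0.33 = 0.4109.
AUC ∝ 1/CL: fold-change = 1 / 0.4109 = 2.43.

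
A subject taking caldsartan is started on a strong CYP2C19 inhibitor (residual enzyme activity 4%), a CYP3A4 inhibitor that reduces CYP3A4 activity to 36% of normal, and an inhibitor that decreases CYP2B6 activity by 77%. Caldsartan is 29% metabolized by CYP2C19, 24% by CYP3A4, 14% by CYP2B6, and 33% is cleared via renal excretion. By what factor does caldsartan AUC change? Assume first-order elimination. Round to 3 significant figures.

2.17

CYP2C19: 0.29 × 0.04 = 0.0116
CYP3A4: 0.24 × 0.36 = 0.0864
CYP2B6: 0.14 × 0.23 = 0.0322
Other: 0.33 (unchanged)
CL_new/CL_old = 0.0116 + 0.0864 + 0.0322 + 0.33 = 0.4602.
AUC ∝ 1/CL: fold-change = 1 / 0.4602 = 2.17.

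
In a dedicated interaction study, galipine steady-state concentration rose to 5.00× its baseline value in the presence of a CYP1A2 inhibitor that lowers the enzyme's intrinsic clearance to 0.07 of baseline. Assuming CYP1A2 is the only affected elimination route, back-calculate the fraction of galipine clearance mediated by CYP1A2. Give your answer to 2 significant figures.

Write x for the fraction cleared via CYP1A2. The observed steady-state concentration change means clearance fell to 1/5.00 = 0.2 of baseline.
Only the CYP1A2 route changed, so 0.2 = x·0.07 + (1 − x), giving x = 0.86.

0.86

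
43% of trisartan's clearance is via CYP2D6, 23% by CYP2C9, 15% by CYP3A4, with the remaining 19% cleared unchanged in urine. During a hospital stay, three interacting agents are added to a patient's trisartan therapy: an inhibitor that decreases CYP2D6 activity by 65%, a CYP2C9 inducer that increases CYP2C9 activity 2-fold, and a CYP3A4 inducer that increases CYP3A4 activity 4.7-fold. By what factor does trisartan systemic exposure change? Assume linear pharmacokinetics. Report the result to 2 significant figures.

The CYP2D6 pathway (43% of clearance) falls to 0.35× activity: 0.43 × 0.35 = 0.1505.
The CYP2C9 pathway (23% of clearance) rises to 2× activity: 0.23 × 2 = 0.46.
The CYP3A4 pathway (15% of clearance) rises to 4.7× activity: 0.15 × 4.7 = 0.705.
Non-CYP routes (19%) are unchanged.
New clearance relative to baseline: 0.1505 + 0.46 + 0.705 + 0.19 = 1.5055.
Systemic exposure ∝ 1/CL: fold-change = 1 / 1.5055 = 0.66.

0.66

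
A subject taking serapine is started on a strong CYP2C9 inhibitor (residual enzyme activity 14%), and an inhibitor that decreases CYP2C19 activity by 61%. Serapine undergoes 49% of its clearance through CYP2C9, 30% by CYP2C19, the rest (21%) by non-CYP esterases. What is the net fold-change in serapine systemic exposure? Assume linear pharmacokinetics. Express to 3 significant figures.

The CYP2C9 pathway (49% of clearance) is reduced to 0.14× activity: 0.49 × 0.14 = 0.0686.
The CYP2C19 pathway (30% of clearance) is reduced to 0.39× activity: 0.3 × 0.39 = 0.117.
The remaining 21% of clearance is unaffected.
CL_new/CL_old = 0.0686 + 0.117 + 0.21 = 0.3956.
Systemic exposure ∝ 1/CL: fold-change = 1 / 0.3956 = 2.53.

2.53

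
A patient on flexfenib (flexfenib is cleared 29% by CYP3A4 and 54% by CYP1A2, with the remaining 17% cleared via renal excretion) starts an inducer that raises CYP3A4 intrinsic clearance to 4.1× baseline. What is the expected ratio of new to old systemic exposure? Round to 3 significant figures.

0.527

The CYP3A4 pathway (29% of clearance) is boosted to 4.1× activity: 0.29 × 4.1 = 1.189.
CYP1A2 (54%) and the residual 17% are unaffected.
New clearance relative to baseline: 1.189 + 0.54 + 0.17 = 1.899.
Since systemic exposure ∝ 1/CL, the ratio is 1 / 1.899 = 0.527.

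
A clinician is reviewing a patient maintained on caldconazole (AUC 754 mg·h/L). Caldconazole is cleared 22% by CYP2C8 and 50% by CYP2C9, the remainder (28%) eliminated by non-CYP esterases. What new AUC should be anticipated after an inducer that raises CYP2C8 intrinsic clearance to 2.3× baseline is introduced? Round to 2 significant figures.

5.9 × 10² mg·h/L

The CYP2C8 pathway (22% of clearance) is boosted to 2.3× activity: 0.22 × 2.3 = 0.506.
CYP2C9 (50%) and the residual 28% are unaffected.
New clearance relative to baseline: 0.506 + 0.5 + 0.28 = 1.286.
New AUC = baseline ÷ relative clearance = 754 / 1.286 = 5.9 × 10² mg·h/L.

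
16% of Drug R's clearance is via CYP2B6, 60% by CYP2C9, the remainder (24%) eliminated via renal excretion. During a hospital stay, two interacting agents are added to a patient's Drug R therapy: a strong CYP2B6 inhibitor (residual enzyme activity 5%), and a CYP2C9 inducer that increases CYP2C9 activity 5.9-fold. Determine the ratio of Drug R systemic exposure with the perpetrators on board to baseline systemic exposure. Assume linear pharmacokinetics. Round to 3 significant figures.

The CYP2B6 pathway (16% of clearance) drops to 0.05× activity: 0.16 × 0.05 = 0.008.
The CYP2C9 pathway (60% of clearance) increases to 5.9× activity: 0.6 × 5.9 = 3.54.
The remaining 24% of clearance is unaffected.
CL_new/CL_old = 0.008 + 3.54 + 0.24 = 3.788.
Net systemic exposure ratio = 1 / 3.788 = 0.264.

0.264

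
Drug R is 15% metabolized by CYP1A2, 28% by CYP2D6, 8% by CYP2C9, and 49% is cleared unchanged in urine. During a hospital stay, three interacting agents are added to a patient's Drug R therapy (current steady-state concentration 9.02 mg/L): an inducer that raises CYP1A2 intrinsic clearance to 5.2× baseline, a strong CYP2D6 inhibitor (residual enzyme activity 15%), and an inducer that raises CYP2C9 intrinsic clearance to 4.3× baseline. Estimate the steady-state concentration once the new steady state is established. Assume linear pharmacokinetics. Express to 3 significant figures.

5.45 mg/L

CYP1A2: 0.15 × 5.2 = 0.78
CYP2D6: 0.28 × 0.15 = 0.042
CYP2C9: 0.08 × 4.3 = 0.344
Other: 0.49 (unchanged)
Relative clearance = 0.78 + 0.042 + 0.344 + 0.49 = 1.656.
Steady-state concentration ∝ 1/CL: new value = 9.02 / 1.656 = 5.45 mg/L.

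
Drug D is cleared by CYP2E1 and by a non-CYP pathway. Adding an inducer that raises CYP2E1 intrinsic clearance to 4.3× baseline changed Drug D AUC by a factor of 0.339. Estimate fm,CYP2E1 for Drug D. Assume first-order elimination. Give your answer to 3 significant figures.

Call the CYP2E1 fraction fm. After the interaction, CL_new/CL_old = fm × 4.3 + (1 − fm).
AUC ratio = 1 / (new CL fraction), so new CL fraction = 1 / 0.339 = 2.95.
fm × 4.3 + 1 − fm = 2.95  ⇒  fm × (4.3 − 1) = 1.95  ⇒  fm = 0.591.

0.591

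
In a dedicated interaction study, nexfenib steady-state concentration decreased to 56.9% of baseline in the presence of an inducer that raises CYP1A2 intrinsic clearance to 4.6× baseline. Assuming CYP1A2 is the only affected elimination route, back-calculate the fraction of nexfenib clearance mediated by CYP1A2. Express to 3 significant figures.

Call the CYP1A2 fraction fm. After the interaction, CL_new/CL_old = fm × 4.6 + (1 − fm).
Steady-state concentration ratio = 1 / (new CL fraction), so new CL fraction = 1 / 0.569 = 1.757.
fm × 4.6 + 1 − fm = 1.757  ⇒  fm × (4.6 − 1) = 0.7575  ⇒  fm = 0.210.

0.210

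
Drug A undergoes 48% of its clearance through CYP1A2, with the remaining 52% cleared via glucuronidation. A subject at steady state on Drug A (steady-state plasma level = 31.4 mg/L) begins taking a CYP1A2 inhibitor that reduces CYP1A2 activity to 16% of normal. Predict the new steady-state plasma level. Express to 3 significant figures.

52.6 mg/L

The CYP1A2 pathway (48% of clearance) drops to 0.16× activity: 0.48 × 0.16 = 0.0768.
The remaining 52% of clearance is unaffected.
New clearance relative to baseline: 0.0768 + 0.52 = 0.5968.
New steady-state plasma level = baseline ÷ relative clearance = 31.4 / 0.5968 = 52.6 mg/L.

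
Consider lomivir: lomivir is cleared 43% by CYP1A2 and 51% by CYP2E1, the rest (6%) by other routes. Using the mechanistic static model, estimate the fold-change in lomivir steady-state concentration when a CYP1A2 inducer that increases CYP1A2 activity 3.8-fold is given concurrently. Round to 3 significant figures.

The CYP1A2 pathway (43% of clearance) rises to 3.8× activity: 0.43 × 3.8 = 1.634.
CYP2E1 (51%) and the residual 6% are unaffected.
CL_new/CL_old = 1.634 + 0.51 + 0.06 = 2.204.
Since steady-state concentration ∝ 1/CL, the ratio is 1 / 2.204 = 0.454.

0.454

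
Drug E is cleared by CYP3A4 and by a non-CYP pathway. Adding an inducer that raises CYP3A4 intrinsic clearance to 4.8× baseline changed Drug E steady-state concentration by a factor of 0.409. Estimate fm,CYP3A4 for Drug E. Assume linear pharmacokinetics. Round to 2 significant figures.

Let x = fm,CYP3A4. Because steady-state concentration ∝ 1/CL, relative clearance rose to 1/0.409 = 2.445.
Setting x·4.8 + (1 − x) = 2.445 and solving: x = (2.445 − 1)/(4.8 − 1) = 0.38.

0.38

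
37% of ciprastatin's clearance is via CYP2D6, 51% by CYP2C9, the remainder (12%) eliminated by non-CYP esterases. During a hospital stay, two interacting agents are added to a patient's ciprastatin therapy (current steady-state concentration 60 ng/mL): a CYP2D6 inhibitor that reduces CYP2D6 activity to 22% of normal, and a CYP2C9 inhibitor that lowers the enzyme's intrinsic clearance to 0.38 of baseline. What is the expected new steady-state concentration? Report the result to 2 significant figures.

The CYP2D6 pathway (37% of clearance) is reduced to 0.22× activity: 0.37 × 0.22 = 0.0814.
The CYP2C9 pathway (51% of clearance) drops to 0.38× activity: 0.51 × 0.38 = 0.1938.
Non-CYP routes (12%) are unchanged.
CL_new/CL_old = 0.0814 + 0.1938 + 0.12 = 0.3952.
Dividing the baseline by the relative clearance: 60 / 0.3952 = 1.5 × 10² ng/mL.

1.5 × 10² ng/mL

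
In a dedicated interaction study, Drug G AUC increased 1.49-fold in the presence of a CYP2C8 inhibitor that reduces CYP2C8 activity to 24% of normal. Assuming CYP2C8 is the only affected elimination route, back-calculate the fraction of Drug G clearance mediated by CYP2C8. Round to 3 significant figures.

Let x = fm,CYP2C8. Because AUC ∝ 1/CL, relative clearance fell to 1/1.49 = 0.6711.
Setting x·0.24 + (1 − x) = 0.6711 and solving: x = (0.6711 − 1)/(0.24 − 1) = 0.433.

0.433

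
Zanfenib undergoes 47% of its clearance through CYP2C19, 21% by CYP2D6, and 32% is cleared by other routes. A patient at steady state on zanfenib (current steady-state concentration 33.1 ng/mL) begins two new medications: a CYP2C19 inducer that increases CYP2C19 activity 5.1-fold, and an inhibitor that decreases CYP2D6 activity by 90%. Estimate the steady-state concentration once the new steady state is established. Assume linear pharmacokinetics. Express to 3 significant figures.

12.1 ng/mL

The CYP2C19 pathway (47% of clearance) increases to 5.1× activity: 0.47 × 5.1 = 2.397.
The CYP2D6 pathway (21% of clearance) is reduced to 0.1× activity: 0.21 × 0.1 = 0.021.
The remaining 32% of clearance is unaffected.
CL_new/CL_old = 2.397 + 0.021 + 0.32 = 2.738.
New steady-state concentration = 33.1 / 2.738 = 12.1 ng/mL (concentration scales inversely with clearance).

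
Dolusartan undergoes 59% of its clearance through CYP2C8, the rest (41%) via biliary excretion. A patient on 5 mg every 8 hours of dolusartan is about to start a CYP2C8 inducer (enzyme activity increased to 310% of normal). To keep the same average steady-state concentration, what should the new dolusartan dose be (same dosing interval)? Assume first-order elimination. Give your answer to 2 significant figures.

The CYP2C8 pathway (59% of clearance) rises to 3.1× activity: 0.59 × 3.1 = 1.829.
The remaining 41% of clearance is unaffected.
Relative clearance = 1.829 + 0.41 = 2.239.
Exposure is unchanged when dose changes in proportion to clearance. New dose = 5 mg × 2.239 = 11 mg.

11 mg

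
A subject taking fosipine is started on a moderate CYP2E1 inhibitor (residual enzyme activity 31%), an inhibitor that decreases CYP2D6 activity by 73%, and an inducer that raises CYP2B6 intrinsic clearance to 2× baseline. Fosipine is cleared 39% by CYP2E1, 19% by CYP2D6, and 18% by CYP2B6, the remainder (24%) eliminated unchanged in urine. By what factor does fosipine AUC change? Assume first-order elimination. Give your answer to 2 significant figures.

The CYP2E1 pathway (39% of clearance) falls to 0.31× activity: 0.39 × 0.31 = 0.1209.
The CYP2D6 pathway (19% of clearance) drops to 0.27× activity: 0.19 × 0.27 = 0.0513.
The CYP2B6 pathway (18% of clearance) rises to 2× activity: 0.18 × 2 = 0.36.
Non-CYP routes (24%) are unchanged.
CL_new/CL_old = 0.1209 + 0.0513 + 0.36 + 0.24 = 0.7722.
AUC ∝ 1/CL: fold-change = 1 / 0.7722 = 1.3.

1.3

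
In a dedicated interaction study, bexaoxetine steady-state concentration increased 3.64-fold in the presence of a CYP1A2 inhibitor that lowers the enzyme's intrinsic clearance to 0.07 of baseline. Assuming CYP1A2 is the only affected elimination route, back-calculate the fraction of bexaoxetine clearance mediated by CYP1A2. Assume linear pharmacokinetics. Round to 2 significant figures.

0.78

CL'/CL = 1 / 3.64 = 0.2747
0.07·fm + (1 − fm) = 0.2747
fm = (0.2747 − 1) / (0.07 − 1) = 0.78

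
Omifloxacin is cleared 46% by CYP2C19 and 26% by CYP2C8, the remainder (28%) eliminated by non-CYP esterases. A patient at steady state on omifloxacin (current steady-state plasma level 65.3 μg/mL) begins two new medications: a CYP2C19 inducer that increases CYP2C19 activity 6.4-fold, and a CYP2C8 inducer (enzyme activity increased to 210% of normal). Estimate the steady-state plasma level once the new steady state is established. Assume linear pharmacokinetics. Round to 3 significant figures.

The CYP2C19 pathway (46% of clearance) increases to 6.4× activity: 0.46 × 6.4 = 2.944.
The CYP2C8 pathway (26% of clearance) is boosted to 2.1× activity: 0.26 × 2.1 = 0.546.
Non-CYP routes (28%) are unchanged.
Relative clearance = 2.944 + 0.546 + 0.28 = 3.77.
Steady-state plasma level ∝ 1/CL: new value = 65.3 / 3.77 = 17.3 μg/mL.

17.3 μg/mL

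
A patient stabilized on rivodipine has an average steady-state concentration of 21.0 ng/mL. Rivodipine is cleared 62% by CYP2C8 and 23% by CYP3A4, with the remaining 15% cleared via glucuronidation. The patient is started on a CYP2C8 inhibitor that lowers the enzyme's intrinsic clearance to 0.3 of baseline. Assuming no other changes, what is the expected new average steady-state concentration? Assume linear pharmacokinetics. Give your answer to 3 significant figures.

37.1 ng/mL

The CYP2C8 pathway (62% of clearance) is reduced to 0.3× activity: 0.62 × 0.3 = 0.186.
CYP3A4 (23%) and the residual 15% are unaffected.
CL_new/CL_old = 0.186 + 0.23 + 0.15 = 0.566.
New average steady-state concentration = baseline ÷ relative clearance = 21.0 / 0.566 = 37.1 ng/mL.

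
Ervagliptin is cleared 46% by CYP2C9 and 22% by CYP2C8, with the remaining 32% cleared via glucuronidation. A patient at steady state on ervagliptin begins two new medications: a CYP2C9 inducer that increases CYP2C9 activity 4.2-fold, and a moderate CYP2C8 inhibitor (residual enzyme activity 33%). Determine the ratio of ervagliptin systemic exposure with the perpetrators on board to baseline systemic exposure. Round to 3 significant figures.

0.430

The CYP2C9 pathway (46% of clearance) is boosted to 4.2× activity: 0.46 × 4.2 = 1.932.
The CYP2C8 pathway (22% of clearance) is reduced to 0.33× activity: 0.22 × 0.33 = 0.0726.
The remaining 32% of clearance is unaffected.
New clearance relative to baseline: 1.932 + 0.0726 + 0.32 = 2.3246.
Systemic exposure ∝ 1/CL: fold-change = 1 / 2.3246 = 0.430.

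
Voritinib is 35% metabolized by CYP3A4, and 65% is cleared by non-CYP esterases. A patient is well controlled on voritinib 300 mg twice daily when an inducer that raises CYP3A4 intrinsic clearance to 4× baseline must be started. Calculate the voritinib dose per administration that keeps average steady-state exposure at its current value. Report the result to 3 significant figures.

The CYP3A4 pathway (35% of clearance) is boosted to 4× activity: 0.35 × 4 = 1.4.
The remaining 65% of clearance is unaffected.
CL_new/CL_old = 1.4 + 0.65 = 2.05.
Exposure is unchanged when dose changes in proportion to clearance. New dose = 300 mg × 2.05 = 615 mg.

615 mg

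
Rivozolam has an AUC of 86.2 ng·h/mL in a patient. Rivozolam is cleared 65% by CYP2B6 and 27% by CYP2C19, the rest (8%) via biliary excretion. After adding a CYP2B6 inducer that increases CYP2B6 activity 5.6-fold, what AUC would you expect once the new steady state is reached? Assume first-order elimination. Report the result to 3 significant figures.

21.6 ng·h/mL

CYP2B6: 0.65 × 5.6 = 3.64
CYP2C19: 0.27 (unchanged)
Other: 0.08 (unchanged)
CL_new/CL_old = 3.64 + 0.27 + 0.08 = 3.99.
AUC ∝ 1/CL, so new value = 86.2 / 3.99 = 21.6 ng·h/mL.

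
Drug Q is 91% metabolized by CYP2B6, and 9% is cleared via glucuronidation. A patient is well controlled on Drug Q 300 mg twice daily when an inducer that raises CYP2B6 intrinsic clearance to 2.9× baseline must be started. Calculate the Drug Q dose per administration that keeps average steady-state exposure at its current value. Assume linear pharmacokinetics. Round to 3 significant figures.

819 mg

The CYP2B6 pathway (91% of clearance) is boosted to 2.9× activity: 0.91 × 2.9 = 2.639.
Non-CYP routes (9%) are unchanged.
CL_new/CL_old = 2.639 + 0.09 = 2.729.
Exposure is unchanged when dose changes in proportion to clearance. New dose = 300 mg × 2.729 = 819 mg.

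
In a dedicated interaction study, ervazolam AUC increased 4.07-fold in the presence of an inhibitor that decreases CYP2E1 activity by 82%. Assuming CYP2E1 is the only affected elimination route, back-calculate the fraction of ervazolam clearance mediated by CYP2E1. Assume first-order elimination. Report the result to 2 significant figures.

Call the CYP2E1 fraction fm. After the interaction, CL_new/CL_old = fm × 0.18 + (1 − fm).
AUC ratio = 1 / (new CL fraction), so new CL fraction = 1 / 4.07 = 0.2457.
fm × 0.18 + 1 − fm = 0.2457  ⇒  fm × (0.18 − 1) = −0.7543  ⇒  fm = 0.92.

0.92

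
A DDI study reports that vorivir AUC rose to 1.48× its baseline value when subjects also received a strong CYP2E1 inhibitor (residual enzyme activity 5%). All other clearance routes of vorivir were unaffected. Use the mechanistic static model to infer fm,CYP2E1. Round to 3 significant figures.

0.341

Let fm be the CYP2E1 fraction. New clearance relative to baseline = fm × 0.05 + (1 − fm).
AUC ratio = 1 / (new CL fraction), so new CL fraction = 1 / 1.48 = 0.6757.
fm × 0.05 + 1 − fm = 0.6757  ⇒  fm × (0.05 − 1) = −0.3243  ⇒  fm = 0.341.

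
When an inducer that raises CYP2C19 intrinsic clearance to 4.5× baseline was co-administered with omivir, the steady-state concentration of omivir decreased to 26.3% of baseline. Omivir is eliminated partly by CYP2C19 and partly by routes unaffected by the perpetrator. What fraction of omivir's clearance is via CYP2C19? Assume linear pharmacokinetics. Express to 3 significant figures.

0.801

CL'/CL = 1 / 0.263 = 3.802
4.5·fm + (1 − fm) = 3.802
fm = (3.802 − 1) / (4.5 − 1) = 0.801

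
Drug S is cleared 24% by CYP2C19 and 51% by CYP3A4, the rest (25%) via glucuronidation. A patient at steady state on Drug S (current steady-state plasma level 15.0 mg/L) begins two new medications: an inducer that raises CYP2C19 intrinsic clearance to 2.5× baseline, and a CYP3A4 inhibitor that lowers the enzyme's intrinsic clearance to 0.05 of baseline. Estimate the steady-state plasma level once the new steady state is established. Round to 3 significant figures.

The CYP2C19 pathway (24% of clearance) is boosted to 2.5× activity: 0.24 × 2.5 = 0.6.
The CYP3A4 pathway (51% of clearance) is reduced to 0.05× activity: 0.51 × 0.05 = 0.0255.
The remaining 25% of clearance is unaffected.
New clearance relative to baseline: 0.6 + 0.0255 + 0.25 = 0.8755.
New steady-state plasma level = 15.0 / 0.8755 = 17.1 mg/L (concentration scales inversely with clearance).

17.1 mg/L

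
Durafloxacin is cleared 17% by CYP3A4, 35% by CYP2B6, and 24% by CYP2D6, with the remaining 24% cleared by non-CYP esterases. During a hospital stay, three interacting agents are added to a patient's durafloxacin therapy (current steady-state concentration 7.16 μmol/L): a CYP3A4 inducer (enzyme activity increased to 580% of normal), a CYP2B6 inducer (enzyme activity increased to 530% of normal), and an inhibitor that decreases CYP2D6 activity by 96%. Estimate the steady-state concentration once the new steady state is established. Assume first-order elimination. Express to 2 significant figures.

2.3 μmol/L

The CYP3A4 pathway (17% of clearance) increases to 5.8× activity: 0.17 × 5.8 = 0.986.
The CYP2B6 pathway (35% of clearance) rises to 5.3× activity: 0.35 × 5.3 = 1.855.
The CYP2D6 pathway (24% of clearance) drops to 0.04× activity: 0.24 × 0.04 = 0.0096.
The remaining 24% of clearance is unaffected.
Relative clearance = 0.986 + 1.855 + 0.0096 + 0.24 = 3.0906.
Dividing the baseline by the relative clearance: 7.16 / 3.0906 = 2.3 μmol/L.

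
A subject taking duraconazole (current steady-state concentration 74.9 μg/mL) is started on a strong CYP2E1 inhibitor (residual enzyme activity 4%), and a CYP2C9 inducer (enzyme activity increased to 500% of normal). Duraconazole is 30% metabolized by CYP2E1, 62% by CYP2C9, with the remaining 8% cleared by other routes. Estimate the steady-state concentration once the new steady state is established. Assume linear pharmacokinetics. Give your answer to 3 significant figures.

23.5 μg/mL

The CYP2E1 pathway (30% of clearance) is reduced to 0.04× activity: 0.3 × 0.04 = 0.012.
The CYP2C9 pathway (62% of clearance) increases to 5× activity: 0.62 × 5 = 3.1.
Non-CYP routes (8%) are unchanged.
Relative clearance = 0.012 + 3.1 + 0.08 = 3.192.
Dividing the baseline by the relative clearance: 74.9 / 3.192 = 23.5 μg/mL.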